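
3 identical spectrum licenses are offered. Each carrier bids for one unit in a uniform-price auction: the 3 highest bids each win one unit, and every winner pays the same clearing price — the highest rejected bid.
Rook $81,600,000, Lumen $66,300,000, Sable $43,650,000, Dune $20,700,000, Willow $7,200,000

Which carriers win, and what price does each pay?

Rook, Lumen, Sable; each pays $20,700,000

Sorting: 81,600,000 (Rook), 66,300,000 (Lumen), 43,650,000 (Sable), 20,700,000 (Dune), 7,200,000 (Willow)
Winners (3 units): Rook, Lumen, Sable.
Highest unsuccessful bid: $20,700,000 → clearing price.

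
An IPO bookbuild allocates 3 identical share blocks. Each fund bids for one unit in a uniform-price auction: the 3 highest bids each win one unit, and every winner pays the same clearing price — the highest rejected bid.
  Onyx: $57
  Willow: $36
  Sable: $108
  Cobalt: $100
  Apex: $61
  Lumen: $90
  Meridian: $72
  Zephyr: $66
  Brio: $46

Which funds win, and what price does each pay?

Sable, Cobalt, Lumen; each pays $72

Sorting: 108 (Sable), 100 (Cobalt), 90 (Lumen), 72 (Meridian), 66 (Zephyr), …
Winners (3 units): Sable, Cobalt, Lumen.
First losing bid is Meridian's $72, which sets the uniform price.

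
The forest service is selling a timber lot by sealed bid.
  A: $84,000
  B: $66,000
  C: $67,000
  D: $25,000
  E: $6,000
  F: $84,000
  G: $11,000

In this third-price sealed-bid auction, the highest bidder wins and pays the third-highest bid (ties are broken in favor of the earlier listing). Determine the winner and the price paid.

A pays $67,000

Third-price sealed-bid auction: the highest bidder wins and pays the third-highest bid.
Bids in order: 84,000 (A) > 84,000 (F) > 67,000 (C) > 66,000 (B) > 25,000 (D) > 11,000 (G) > …
A and F tie at $84,000; tie-break gives it to A.
A is highest; pays the third-highest bid, $67,000.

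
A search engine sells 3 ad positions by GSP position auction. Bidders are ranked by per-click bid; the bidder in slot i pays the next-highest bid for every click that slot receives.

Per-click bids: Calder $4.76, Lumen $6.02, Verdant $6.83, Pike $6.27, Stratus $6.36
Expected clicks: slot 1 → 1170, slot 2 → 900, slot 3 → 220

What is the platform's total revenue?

Per-click bids in order: $6.83 (Verdant) > $6.36 (Stratus) > $6.27 (Pike) > $6.02 (Lumen) > …
Slot 1: Verdant pays $6.36 × 1170 = $7441.20
Slot 2: Stratus pays $6.27 × 900 = $5643.00
Slot 3: Pike pays $6.02 × 220 = $1324.40
Total = $14408.60

Total revenue: $14408.60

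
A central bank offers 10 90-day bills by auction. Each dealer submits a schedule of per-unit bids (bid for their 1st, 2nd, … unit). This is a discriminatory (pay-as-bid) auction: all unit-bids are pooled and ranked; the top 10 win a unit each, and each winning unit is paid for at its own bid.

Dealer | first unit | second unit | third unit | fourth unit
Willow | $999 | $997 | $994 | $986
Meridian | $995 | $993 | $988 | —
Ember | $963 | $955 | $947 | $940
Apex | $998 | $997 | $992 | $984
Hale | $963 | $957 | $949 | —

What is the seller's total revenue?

Total revenue: $9,939

Pooled unit-bids ranked (top 10): 999 (Willow-1), 998 (Apex-1), 997 (Willow-2), 997 (Apex-2), 995 (Meridian-1), 994 (Willow-3), 993 (Meridian-2), 992 (Apex-3), 988 (Meridian-3), 986 (Willow-4)
Next rejected bid: $984 (not a price — pay-as-bid).
Each winning unit pays its own bid.
Revenue = 999 + 998 + 997 + 997 + 995 + 994 + 993 + 992 + 988 + 986 = $9,939.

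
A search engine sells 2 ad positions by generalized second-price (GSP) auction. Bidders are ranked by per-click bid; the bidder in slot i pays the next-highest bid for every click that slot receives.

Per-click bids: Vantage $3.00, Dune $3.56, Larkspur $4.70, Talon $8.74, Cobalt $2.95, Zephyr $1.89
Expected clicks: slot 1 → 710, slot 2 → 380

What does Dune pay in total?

Dune pays $0.00

Per-click bids in order: $8.74 (Talon) > $4.70 (Larkspur) > $3.56 (Dune) > …
Dune ranks below slot 2 → no slot, pays nothing.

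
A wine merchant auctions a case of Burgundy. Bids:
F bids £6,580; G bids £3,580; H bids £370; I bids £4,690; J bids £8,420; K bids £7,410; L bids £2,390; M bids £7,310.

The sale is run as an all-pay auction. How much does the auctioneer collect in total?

Bids ranked: 8,420 (J) > 7,410 (K) > 7,310 (M) > 6,580 (F) > 4,690 (I) > 3,580 (G) > …
Every bidder forfeits their bid regardless of winning.
Revenue = 6,580 + 3,580 + 370 + 4,690 + 8,420 + 7,410 + 2,390 + 7,310 = £40,750.

Total revenue: £40,750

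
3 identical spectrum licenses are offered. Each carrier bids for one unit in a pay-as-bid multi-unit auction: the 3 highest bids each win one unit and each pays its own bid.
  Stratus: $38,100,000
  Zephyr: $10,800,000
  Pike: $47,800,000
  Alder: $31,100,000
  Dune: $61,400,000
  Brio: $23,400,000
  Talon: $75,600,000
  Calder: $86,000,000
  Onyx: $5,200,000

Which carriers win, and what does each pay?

Ordering the bids: 86,000,000 (Calder), 75,600,000 (Talon), 61,400,000 (Dune), 47,800,000 (Pike), 38,100,000 (Stratus), …
Winners (3 units): Calder, Talon, Dune.
Each winner pays its own bid: Calder $86,000,000, Talon $75,600,000, Dune $61,400,000.

Calder $86,000,000, Talon $75,600,000, Dune $61,400,000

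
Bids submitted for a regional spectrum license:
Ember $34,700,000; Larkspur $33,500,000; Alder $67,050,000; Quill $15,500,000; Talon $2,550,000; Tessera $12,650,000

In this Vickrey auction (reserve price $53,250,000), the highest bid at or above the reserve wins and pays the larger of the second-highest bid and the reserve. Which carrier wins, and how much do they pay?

Rule: the highest bid at or above the reserve wins and pays the larger of the second-highest bid and the reserve.
Sorting bids: 67,050,000 (Alder) > 34,700,000 (Ember) > 33,500,000 (Larkspur) > 15,500,000 (Quill) > 12,650,000 (Tessera) > 2,550,000 (Talon)
Highest eligible bid: Alder at $67,050,000.
max(second-highest $34,700,000, reserve $53,250,000) = $53,250,000.

Alder pays $53,250,000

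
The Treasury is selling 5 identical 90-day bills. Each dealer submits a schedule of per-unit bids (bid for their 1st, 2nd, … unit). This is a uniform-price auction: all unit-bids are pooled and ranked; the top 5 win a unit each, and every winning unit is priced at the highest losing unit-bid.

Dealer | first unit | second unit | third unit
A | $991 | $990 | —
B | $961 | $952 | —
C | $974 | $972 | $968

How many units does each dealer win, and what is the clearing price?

A 2, C 3; clearing price $961

Merging the schedules and taking the best 5: 991 (A-1), 990 (A-2), 974 (C-1), 972 (C-2), 968 (C-3)
First bid not allocated: $961.
Allocation: A 2, C 3.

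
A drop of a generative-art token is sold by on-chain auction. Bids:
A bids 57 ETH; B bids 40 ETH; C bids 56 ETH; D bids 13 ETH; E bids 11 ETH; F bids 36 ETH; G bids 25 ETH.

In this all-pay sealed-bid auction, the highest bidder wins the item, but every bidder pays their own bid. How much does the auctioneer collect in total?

Total revenue: 238 ETH

Rule: the highest bidder wins the item, but every bidder pays their own bid.
Bids ranked: 57 (A) > 56 (C) > 40 (B) > 36 (F) > 25 (G) > 13 (D) > …
A wins with the top bid; all bids are sunk regardless.
Every bidder forfeits their bid regardless of winning.
Revenue = 57 + 40 + 56 + 13 + 11 + 36 + 25 = 238 ETH.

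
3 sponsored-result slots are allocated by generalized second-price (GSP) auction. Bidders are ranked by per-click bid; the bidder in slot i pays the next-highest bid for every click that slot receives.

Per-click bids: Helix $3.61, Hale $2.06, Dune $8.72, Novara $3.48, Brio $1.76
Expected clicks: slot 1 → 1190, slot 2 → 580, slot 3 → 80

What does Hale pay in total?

Hale pays $0.00

Ranked by bid: $8.72 (Dune) > $3.61 (Helix) > $3.48 (Novara) > $2.06 (Hale) > …
Hale ranks below slot 3 → no slot, pays nothing.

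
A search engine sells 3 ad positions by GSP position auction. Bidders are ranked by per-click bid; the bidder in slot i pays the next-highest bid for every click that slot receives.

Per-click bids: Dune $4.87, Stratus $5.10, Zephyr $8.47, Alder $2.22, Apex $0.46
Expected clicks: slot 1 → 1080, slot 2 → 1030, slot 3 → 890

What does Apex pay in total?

Apex pays $0.00

Sorting advertisers: $8.47 (Zephyr) > $5.10 (Stratus) > $4.87 (Dune) > $2.22 (Alder) > …
Apex ranks below slot 3 → no slot, pays nothing.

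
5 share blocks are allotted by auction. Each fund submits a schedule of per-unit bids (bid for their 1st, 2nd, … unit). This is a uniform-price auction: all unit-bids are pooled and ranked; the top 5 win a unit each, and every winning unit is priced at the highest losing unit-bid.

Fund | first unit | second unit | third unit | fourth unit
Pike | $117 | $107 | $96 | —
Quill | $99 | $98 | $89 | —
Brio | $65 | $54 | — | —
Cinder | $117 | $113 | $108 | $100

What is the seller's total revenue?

Total revenue: $500

Pooled unit-bids ranked (top 5): 117 (Pike-1), 117 (Cinder-1), 113 (Cinder-2), 108 (Cinder-3), 107 (Pike-2)
First bid not allocated: $100.
Allocation: Cinder 3, Pike 2. Every unit priced at $100.
Revenue = 5 × 100 = $500.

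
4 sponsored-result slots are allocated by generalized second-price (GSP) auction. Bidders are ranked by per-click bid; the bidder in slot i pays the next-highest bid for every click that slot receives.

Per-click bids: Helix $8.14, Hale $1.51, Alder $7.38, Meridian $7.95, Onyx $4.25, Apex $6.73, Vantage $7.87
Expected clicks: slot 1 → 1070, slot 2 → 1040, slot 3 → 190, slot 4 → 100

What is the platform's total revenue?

Ranked by bid: $8.14 (Helix) > $7.95 (Meridian) > $7.87 (Vantage) > $7.38 (Alder) > $6.73 (Apex) > …
Slot 1: Helix pays $7.95 × 1070 = $8506.50
Slot 2: Meridian pays $7.87 × 1040 = $8184.80
Slot 3: Vantage pays $7.38 × 190 = $1402.20
Slot 4: Alder pays $6.73 × 100 = $673.00
Total = $18766.50

Total revenue: $18766.50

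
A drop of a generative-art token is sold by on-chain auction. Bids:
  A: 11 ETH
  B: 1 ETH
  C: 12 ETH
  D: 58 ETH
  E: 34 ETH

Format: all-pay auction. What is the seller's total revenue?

Total revenue: 116 ETH

All-pay auction: the highest bidder wins the item, but every bidder pays their own bid.
Bids in order: 58 (D) > 34 (E) > 12 (C) > 11 (A) > 1 (B)
D wins with the top bid; all bids are sunk regardless.
Every bidder forfeits their bid regardless of winning.
Revenue = 11 + 1 + 12 + 58 + 34 = 116 ETH.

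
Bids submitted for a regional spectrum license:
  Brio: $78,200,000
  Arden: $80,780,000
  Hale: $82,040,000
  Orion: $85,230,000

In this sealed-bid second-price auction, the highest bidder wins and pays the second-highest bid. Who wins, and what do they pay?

Orion pays $82,040,000

Bids ranked: 85,230,000 (Orion) > 82,040,000 (Hale) > 80,780,000 (Arden) > 78,200,000 (Brio)
Second-price: Orion pays Hale's bid of $82,040,000.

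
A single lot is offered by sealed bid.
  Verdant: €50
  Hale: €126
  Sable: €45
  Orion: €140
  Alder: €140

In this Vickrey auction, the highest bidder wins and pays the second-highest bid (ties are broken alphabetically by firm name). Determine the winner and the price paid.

Bids in order: 140 (Alder) > 140 (Orion) > 126 (Hale) > 50 (Verdant) > 45 (Sable)
Tie at €140 → Alder wins by tie-break.
Alder wins with the highest bid; price is set by the runner-up at €140.

Alder pays €140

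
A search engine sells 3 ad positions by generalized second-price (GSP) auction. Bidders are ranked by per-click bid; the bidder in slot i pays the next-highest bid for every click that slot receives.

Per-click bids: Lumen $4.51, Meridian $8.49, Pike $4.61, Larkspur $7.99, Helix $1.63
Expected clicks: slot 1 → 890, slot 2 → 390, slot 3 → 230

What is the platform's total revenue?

Total revenue: $9946.30

Per-click bids in order: $8.49 (Meridian) > $7.99 (Larkspur) > $4.61 (Pike) > $4.51 (Lumen) > …
Slot 1: Meridian pays $7.99 × 890 = $7111.10
Slot 2: Larkspur pays $4.61 × 390 = $1797.90
Slot 3: Pike pays $4.51 × 230 = $1037.30
Total = $9946.30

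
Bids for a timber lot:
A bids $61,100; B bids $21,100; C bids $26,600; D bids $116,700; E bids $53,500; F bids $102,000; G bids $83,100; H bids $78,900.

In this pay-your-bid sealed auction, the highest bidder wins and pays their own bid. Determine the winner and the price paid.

D pays $116,700

Bids in order: 116,700 (D) > 102,000 (F) > 83,100 (G) > 78,900 (H) > 61,100 (A) > 53,500 (E) > …
D is highest → pays own bid, $116,700.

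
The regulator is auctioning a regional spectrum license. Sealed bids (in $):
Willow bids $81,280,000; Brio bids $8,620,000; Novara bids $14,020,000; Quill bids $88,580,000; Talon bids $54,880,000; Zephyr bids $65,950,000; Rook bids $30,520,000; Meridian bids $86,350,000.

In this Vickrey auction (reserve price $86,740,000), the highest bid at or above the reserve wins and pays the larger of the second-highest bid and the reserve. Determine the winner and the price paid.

Sorting bids: 88,580,000 (Quill) > 86,350,000 (Meridian) > 81,280,000 (Willow) > 65,950,000 (Zephyr) > 54,880,000 (Talon) > 30,520,000 (Rook) > …
Quill has the top bid at or above the reserve ($88,580,000).
max(second-highest $86,350,000, reserve $86,740,000) = $86,740,000.

Quill pays $86,740,000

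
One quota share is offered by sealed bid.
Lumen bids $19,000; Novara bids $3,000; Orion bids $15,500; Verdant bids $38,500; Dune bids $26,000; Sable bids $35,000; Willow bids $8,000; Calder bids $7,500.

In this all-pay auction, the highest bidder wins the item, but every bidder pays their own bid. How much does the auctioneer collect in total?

Total revenue: $152,500

Bids in order: 38,500 (Verdant) > 35,000 (Sable) > 26,000 (Dune) > 19,000 (Lumen) > 15,500 (Orion) > 8,000 (Willow) > …
Verdant wins with the top bid; all bids are sunk regardless.
Every bidder forfeits their bid regardless of winning.
Revenue = 19,000 + 3,000 + 15,500 + 38,500 + 26,000 + 35,000 + 8,000 + 7,500 = $152,500.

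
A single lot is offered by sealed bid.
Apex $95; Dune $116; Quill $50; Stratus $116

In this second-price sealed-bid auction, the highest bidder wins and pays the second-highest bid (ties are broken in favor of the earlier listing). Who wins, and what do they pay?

Dune pays $116

Sorting bids: 116 (Dune) > 116 (Stratus) > 95 (Apex) > 50 (Quill)
Tie at $116 → Dune wins by tie-break.
Dune wins with the highest bid; price is set by the runner-up at $116.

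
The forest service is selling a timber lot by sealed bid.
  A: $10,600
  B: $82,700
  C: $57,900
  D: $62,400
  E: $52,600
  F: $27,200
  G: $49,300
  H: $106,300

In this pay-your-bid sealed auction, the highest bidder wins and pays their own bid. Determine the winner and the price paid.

H pays $106,300

Pay-your-bid sealed auction: the highest bidder wins and pays their own bid.
Bids in order: 106,300 (H) > 82,700 (B) > 62,400 (D) > 57,900 (C) > 52,600 (E) > 49,300 (G) > …
H is highest → pays own bid, $106,300.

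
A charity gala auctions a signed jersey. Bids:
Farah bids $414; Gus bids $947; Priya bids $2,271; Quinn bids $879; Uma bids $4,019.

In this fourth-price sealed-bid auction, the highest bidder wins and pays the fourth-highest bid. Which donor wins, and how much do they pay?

Uma pays $879

Bids in order: 4,019 (Uma) > 2,271 (Priya) > 947 (Gus) > 879 (Quinn) > 414 (Farah)
Uma is highest; pays the fourth-highest bid, $879.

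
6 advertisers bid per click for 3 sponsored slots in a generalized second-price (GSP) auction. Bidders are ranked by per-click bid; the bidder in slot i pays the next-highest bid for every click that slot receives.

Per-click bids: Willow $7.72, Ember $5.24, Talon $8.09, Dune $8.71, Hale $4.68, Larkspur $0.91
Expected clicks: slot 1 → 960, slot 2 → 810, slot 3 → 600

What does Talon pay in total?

Ranked by bid: $8.71 (Dune) > $8.09 (Talon) > $7.72 (Willow) > $5.24 (Ember) > …
Talon holds slot 2 → pays next bid $7.72 × 810 clicks = $6253.20.

Talon pays $6253.20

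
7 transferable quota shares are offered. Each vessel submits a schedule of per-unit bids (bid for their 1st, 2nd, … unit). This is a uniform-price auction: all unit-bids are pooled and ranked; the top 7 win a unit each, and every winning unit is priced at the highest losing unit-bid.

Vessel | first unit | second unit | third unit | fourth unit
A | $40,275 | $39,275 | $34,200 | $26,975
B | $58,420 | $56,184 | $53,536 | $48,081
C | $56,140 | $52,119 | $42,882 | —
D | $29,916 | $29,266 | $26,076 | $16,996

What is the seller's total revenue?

Pooled unit-bids ranked (top 7): 58,420 (B-1), 56,184 (B-2), 56,140 (C-1), 53,536 (B-3), 52,119 (C-2), 48,081 (B-4), 42,882 (C-3)
Highest rejected unit-bid = $40,275.
Allocation: B 4, C 3. Every unit priced at $40,275.
Revenue = 7 × 40,275 = $281,925.

Total revenue: $281,925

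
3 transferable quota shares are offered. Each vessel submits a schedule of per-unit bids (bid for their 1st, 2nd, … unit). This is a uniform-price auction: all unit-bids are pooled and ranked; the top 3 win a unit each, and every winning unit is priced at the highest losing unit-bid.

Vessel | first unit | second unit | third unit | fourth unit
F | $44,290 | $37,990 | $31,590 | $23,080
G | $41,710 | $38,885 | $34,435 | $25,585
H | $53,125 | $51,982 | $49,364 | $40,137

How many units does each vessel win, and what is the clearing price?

H 3; clearing price $44,290

Pooled unit-bids ranked (top 3): 53,125 (H-1), 51,982 (H-2), 49,364 (H-3)
Highest rejected unit-bid = $44,290.
Allocation: H 3.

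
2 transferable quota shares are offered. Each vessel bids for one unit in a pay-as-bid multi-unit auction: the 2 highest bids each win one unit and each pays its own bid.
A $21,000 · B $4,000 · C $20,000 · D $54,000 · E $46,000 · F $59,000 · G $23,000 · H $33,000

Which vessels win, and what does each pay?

Sorting: 59,000 (F), 54,000 (D), 46,000 (E), 33,000 (H), …
Top 2: F, D.
Each winner pays its own bid: F $59,000, D $54,000.

F $59,000, D $54,000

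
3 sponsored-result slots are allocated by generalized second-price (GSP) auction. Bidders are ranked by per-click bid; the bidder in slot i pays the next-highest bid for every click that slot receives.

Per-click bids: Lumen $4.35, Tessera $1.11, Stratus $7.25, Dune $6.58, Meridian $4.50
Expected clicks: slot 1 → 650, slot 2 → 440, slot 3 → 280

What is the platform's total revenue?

Total revenue: $7475.00

Sorting advertisers: $7.25 (Stratus) > $6.58 (Dune) > $4.50 (Meridian) > $4.35 (Lumen) > …
Slot 1: Stratus pays $6.58 × 650 = $4277.00
Slot 2: Dune pays $4.50 × 440 = $1980.00
Slot 3: Meridian pays $4.35 × 280 = $1218.00
Total = $7475.00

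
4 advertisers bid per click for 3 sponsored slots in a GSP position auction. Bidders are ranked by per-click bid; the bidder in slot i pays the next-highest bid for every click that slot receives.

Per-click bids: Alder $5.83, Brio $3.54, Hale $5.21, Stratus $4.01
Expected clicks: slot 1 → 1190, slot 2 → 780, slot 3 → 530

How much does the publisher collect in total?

Ranked by bid: $5.83 (Alder) > $5.21 (Hale) > $4.01 (Stratus) > $3.54 (Brio)
Slot 1: Alder pays $5.21 × 1190 = $6199.90
Slot 2: Hale pays $4.01 × 780 = $3127.80
Slot 3: Stratus pays $3.54 × 530 = $1876.20
Total = $11203.90

Total revenue: $11203.90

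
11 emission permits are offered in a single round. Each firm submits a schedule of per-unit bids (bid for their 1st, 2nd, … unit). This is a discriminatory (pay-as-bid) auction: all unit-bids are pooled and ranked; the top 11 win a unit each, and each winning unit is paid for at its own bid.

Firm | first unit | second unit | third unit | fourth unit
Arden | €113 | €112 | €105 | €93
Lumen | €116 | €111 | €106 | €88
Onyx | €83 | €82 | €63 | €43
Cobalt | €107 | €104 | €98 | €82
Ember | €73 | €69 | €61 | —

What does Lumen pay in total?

Lumen pays €421

Merging the schedules and taking the best 11: 116 (Lumen-1), 113 (Arden-1), 112 (Arden-2), 111 (Lumen-2), 107 (Cobalt-1), 106 (Lumen-3), 105 (Arden-3), 104 (Cobalt-2), 98 (Cobalt-3), 93 (Arden-4), 88 (Lumen-4)
Next rejected bid: €83 (not a price — pay-as-bid).
Lumen's winning unit-bids: 116 + 111 + 106 + 88 = €421.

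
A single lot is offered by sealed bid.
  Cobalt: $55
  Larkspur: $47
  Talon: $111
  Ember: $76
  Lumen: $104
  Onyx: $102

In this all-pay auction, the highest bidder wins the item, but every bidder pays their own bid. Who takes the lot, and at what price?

Talon pays $111

Sorting bids: 111 (Talon) > 104 (Lumen) > 102 (Onyx) > 76 (Ember) > 55 (Cobalt) > 47 (Larkspur)
Talon wins with the top bid; all bids are sunk regardless.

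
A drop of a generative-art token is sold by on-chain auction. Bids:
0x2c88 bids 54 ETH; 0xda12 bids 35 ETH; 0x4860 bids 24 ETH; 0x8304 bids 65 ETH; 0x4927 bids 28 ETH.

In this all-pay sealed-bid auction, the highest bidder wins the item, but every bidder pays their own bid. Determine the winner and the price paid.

0x8304 pays 65 ETH

All-pay sealed-bid auction: the highest bidder wins the item, but every bidder pays their own bid.
Bids in order: 65 (0x8304) > 54 (0x2c88) > 35 (0xda12) > 28 (0x4927) > 24 (0x4860)
0x8304 wins with the top bid; all bids are sunk regardless.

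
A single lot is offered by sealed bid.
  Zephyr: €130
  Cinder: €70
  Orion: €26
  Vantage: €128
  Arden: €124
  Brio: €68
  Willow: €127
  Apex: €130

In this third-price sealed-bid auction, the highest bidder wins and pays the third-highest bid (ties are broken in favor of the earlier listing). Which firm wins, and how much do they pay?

Zephyr pays €128

Bids ranked: 130 (Zephyr) > 130 (Apex) > 128 (Vantage) > 127 (Willow) > 124 (Arden) > 70 (Cinder) > …
Zephyr and Apex tie at €130; tie-break gives it to Zephyr.
Zephyr is highest; pays the third-highest bid, €128.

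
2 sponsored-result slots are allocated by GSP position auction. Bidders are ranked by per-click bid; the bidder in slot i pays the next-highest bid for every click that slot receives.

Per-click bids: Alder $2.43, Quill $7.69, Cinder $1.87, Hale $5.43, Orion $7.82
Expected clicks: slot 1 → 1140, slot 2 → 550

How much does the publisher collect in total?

Total revenue: $11753.10

Ranked by bid: $7.82 (Orion) > $7.69 (Quill) > $5.43 (Hale) > …
Slot 1: Orion pays $7.69 × 1140 = $8766.60
Slot 2: Quill pays $5.43 × 550 = $2986.50
Total = $11753.10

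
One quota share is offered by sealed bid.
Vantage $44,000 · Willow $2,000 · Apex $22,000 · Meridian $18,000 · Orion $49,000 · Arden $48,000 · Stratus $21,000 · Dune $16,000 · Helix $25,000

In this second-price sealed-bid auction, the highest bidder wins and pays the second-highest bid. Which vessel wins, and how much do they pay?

Sorting bids: 49,000 (Orion) > 48,000 (Arden) > 44,000 (Vantage) > 25,000 (Helix) > 22,000 (Apex) > 21,000 (Stratus) > …
Orion wins with the highest bid; price is set by the runner-up at $48,000.

Orion pays $48,000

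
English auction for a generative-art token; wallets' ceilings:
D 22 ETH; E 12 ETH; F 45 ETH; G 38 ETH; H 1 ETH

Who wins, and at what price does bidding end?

F wins at 38 ETH

Rule: the price rises until one bidder remains; the winner pays the price at which the last rival dropped out.
Sorting limits: 45 (F) > 38 (G) > 22 (D) > 12 (E) > 1 (H)
Once the price passes 38 ETH, only F is left; the hammer falls at G's limit of 38 ETH.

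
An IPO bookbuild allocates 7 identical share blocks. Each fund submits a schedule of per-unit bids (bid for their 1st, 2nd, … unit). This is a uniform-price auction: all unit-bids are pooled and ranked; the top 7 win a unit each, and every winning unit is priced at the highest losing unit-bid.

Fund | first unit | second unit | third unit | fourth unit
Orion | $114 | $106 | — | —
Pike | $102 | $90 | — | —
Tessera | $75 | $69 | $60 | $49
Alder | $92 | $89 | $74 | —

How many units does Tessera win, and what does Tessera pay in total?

Pooled unit-bids ranked (top 7): 114 (Orion-1), 106 (Orion-2), 102 (Pike-1), 92 (Alder-1), 90 (Pike-2), 89 (Alder-2), 75 (Tessera-1)
The (k+1)-th unit-bid is $74.
Tessera wins 1 unit(s) at $74 each.

Tessera: 1 unit, pays $74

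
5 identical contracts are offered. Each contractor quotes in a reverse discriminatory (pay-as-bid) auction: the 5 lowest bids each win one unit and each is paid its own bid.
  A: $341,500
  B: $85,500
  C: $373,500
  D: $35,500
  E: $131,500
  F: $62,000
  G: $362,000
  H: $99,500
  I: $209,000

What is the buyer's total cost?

Total cost: $414,000

Sorting: 35,500 (D), 62,000 (F), 85,500 (B), 99,500 (H), 131,500 (E), 209,000 (I), 341,500 (A), …
Lowest 5: D, F, B, H, E.
Total cost = 35,500 + 62,000 + 85,500 + 99,500 + 131,500 = $414,000.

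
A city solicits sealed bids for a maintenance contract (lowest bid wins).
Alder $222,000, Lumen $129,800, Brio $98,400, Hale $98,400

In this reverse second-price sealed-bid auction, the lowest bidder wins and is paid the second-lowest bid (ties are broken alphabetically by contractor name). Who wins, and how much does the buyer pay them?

Sorting bids: 98,400 (Brio) < 98,400 (Hale) < 129,800 (Lumen) < 222,000 (Alder)
Brio and Hale tie at $98,400; tie-break gives it to Brio.
Brio is lowest; is paid the second-lowest bid, $98,400.

Brio is paid $98,400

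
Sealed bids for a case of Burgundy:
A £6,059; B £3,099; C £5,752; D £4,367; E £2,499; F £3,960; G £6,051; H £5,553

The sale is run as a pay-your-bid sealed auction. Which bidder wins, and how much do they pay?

Bids in order: 6,059 (A) > 6,051 (G) > 5,752 (C) > 5,553 (H) > 4,367 (D) > 3,960 (F) > …
First-price: A pays what they bid, £6,059.

A pays £6,059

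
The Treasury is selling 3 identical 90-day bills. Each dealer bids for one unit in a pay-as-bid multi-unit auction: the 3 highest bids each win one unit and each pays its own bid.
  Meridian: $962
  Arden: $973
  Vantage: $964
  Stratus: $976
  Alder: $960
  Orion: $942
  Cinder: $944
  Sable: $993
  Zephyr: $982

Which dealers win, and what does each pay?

Sorting: 993 (Sable), 982 (Zephyr), 976 (Stratus), 973 (Arden), 964 (Vantage), …
Top 3: Sable, Zephyr, Stratus.
Each winner pays its own bid: Sable $993, Zephyr $982, Stratus $976.

Sable $993, Zephyr $982, Stratus $976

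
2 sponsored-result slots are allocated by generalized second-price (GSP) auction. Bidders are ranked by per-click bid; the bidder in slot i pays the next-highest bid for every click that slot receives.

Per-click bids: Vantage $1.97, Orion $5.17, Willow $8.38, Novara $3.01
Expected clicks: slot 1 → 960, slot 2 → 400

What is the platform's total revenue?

Total revenue: $6167.20

Ranked by bid: $8.38 (Willow) > $5.17 (Orion) > $3.01 (Novara) > …
Slot 1: Willow pays $5.17 × 960 = $4963.20
Slot 2: Orion pays $3.01 × 400 = $1204.00
Total = $6167.20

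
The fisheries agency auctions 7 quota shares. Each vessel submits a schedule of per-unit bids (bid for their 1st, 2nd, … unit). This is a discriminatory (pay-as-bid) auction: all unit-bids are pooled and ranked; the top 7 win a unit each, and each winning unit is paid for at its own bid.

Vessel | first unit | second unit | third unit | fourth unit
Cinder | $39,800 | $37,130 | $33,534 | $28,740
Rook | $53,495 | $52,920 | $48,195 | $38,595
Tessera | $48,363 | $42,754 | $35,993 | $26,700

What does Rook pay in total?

All unit-bids, highest first — top 7: 53,495 (Rook-1), 52,920 (Rook-2), 48,363 (Tessera-1), 48,195 (Rook-3), 42,754 (Tessera-2), 39,800 (Cinder-1), 38,595 (Rook-4)
Next rejected bid: $37,130 (not a price — pay-as-bid).
Rook's winning unit-bids: 53,495 + 52,920 + 48,195 + 38,595 = $193,205.

Rook pays $193,205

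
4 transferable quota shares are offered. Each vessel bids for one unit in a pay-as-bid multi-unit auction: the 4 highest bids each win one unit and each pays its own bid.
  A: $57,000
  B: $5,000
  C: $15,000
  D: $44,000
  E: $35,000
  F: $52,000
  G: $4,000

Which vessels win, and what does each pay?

A $57,000, F $52,000, D $44,000, E $35,000

Sorting: 57,000 (A), 52,000 (F), 44,000 (D), 35,000 (E), 15,000 (C), 5,000 (B), …
Winners (4 units): A, F, D, E.
Each winner pays its own bid: A $57,000, F $52,000, D $44,000, E $35,000.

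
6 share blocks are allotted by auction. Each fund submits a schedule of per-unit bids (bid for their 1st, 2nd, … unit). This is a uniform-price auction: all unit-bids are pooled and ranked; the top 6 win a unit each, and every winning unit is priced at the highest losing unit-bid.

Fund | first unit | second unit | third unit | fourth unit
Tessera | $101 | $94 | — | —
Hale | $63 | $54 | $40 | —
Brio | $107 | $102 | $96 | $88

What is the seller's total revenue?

Merging the schedules and taking the best 6: 107 (Brio-1), 102 (Brio-2), 101 (Tessera-1), 96 (Brio-3), 94 (Tessera-2), 88 (Brio-4)
The (k+1)-th unit-bid is $63.
Allocation: Brio 4, Tessera 2. Every unit priced at $63.
Revenue = 6 × 63 = $378.

Total revenue: $378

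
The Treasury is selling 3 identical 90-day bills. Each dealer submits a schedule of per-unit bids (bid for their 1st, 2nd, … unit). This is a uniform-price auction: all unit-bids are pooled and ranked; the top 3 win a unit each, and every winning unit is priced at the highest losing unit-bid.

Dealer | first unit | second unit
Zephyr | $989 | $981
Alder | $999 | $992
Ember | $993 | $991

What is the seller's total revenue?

Merging the schedules and taking the best 3: 999 (Alder-1), 993 (Ember-1), 992 (Alder-2)
The (k+1)-th unit-bid is $991.
Allocation: Alder 2, Ember 1. Every unit priced at $991.
Revenue = 3 × 991 = $2,973.

Total revenue: $2,973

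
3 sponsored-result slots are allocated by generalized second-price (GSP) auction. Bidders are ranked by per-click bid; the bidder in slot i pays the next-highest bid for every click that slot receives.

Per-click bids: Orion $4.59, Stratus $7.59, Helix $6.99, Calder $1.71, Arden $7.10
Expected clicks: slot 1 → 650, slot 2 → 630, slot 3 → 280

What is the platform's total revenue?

Total revenue: $10303.90

Ranked by bid: $7.59 (Stratus) > $7.10 (Arden) > $6.99 (Helix) > $4.59 (Orion) > …
Slot 1: Stratus pays $7.10 × 650 = $4615.00
Slot 2: Arden pays $6.99 × 630 = $4403.70
Slot 3: Helix pays $4.59 × 280 = $1285.20
Total = $10303.90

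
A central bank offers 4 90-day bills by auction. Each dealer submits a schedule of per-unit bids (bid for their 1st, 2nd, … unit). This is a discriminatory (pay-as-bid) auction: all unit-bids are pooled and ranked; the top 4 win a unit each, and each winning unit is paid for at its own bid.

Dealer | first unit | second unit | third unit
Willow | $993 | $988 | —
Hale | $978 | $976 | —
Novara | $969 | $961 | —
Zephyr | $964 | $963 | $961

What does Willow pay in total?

Willow pays $1,981

Pooled unit-bids ranked (top 4): 993 (Willow-1), 988 (Willow-2), 978 (Hale-1), 976 (Hale-2)
Next rejected bid: $969 (not a price — pay-as-bid).
Willow's winning unit-bids: 993 + 988 = $1,981.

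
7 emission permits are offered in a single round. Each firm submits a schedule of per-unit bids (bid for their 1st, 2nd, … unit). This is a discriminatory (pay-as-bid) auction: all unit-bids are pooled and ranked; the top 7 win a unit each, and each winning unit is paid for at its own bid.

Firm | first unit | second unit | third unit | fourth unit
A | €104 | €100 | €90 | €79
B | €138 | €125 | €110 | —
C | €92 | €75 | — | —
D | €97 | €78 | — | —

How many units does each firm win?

A 2, B 3, C 1, D 1

Merging the schedules and taking the best 7: 138 (B-1), 125 (B-2), 110 (B-3), 104 (A-1), 100 (A-2), 97 (D-1), 92 (C-1)
Next rejected bid: €90 (not a price — pay-as-bid).
Allocation: A 2, B 3, C 1, D 1.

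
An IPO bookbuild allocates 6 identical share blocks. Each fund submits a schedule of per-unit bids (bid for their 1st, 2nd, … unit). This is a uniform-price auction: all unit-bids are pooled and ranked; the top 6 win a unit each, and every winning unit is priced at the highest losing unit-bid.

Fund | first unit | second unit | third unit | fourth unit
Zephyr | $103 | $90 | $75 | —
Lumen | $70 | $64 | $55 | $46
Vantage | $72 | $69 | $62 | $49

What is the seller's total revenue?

Pooled unit-bids ranked (top 6): 103 (Zephyr-1), 90 (Zephyr-2), 75 (Zephyr-3), 72 (Vantage-1), 70 (Lumen-1), 69 (Vantage-2)
The (k+1)-th unit-bid is $64.
Allocation: Lumen 1, Vantage 2, Zephyr 3. Every unit priced at $64.
Revenue = 6 × 64 = $384.

Total revenue: $384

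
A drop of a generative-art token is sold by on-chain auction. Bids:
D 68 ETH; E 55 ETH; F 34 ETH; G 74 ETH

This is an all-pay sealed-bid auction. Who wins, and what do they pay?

Rule: the highest bidder wins the item, but every bidder pays their own bid.
Sorting bids: 74 (G) > 68 (D) > 55 (E) > 34 (F)
G wins with the top bid; all bids are sunk regardless.

G pays 74 ETH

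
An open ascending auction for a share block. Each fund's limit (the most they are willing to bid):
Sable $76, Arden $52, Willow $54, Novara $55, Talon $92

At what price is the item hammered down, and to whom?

Talon wins at $76

Rule: the price rises until one bidder remains; the winner pays the price at which the last rival dropped out.
Limits ranked: 92 (Talon) > 76 (Sable) > 55 (Novara) > 54 (Willow) > 52 (Arden)
Sable is the last rival to drop out, at $76; Talon remains and wins at that price.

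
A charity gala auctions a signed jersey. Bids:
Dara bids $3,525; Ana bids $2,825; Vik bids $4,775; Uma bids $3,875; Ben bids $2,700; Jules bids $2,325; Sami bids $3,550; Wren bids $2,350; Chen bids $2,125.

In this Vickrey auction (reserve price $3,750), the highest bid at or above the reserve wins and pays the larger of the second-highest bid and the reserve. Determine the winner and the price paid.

Vickrey auction (reserve price $3,750): the highest bid at or above the reserve wins and pays the larger of the second-highest bid and the reserve.
Bids in order: 4,775 (Vik) > 3,875 (Uma) > 3,550 (Sami) > 3,525 (Dara) > 2,825 (Ana) > 2,700 (Ben) > …
Highest eligible bid: Vik at $4,775.
max(second-highest $3,875, reserve $3,750) = $3,875; the reserve does not bind.

Vik pays $3,875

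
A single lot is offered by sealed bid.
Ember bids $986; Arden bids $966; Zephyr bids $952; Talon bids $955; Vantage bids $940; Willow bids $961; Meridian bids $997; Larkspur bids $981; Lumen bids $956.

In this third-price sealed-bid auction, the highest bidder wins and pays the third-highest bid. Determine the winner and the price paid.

Meridian pays $981

Sorting bids: 997 (Meridian) > 986 (Ember) > 981 (Larkspur) > 966 (Arden) > 961 (Willow) > 956 (Lumen) > …
Meridian is highest; pays the third-highest bid, $981.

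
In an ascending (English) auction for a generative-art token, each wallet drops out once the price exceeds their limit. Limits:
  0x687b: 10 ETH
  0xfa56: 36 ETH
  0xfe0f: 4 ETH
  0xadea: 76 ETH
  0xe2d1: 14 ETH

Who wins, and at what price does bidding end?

Limits ranked: 76 (0xadea) > 36 (0xfa56) > 14 (0xe2d1) > 10 (0x687b) > 4 (0xfe0f)
Once the price passes 36 ETH, only 0xadea is left; the hammer falls at 0xfa56's limit of 36 ETH.

0xadea wins at 36 ETH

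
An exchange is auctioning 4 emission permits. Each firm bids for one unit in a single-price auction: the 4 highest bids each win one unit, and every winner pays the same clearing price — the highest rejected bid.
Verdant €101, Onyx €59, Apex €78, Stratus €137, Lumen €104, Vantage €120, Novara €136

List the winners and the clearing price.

Bids ranked high→low: 137 (Stratus), 136 (Novara), 120 (Vantage), 104 (Lumen), 101 (Verdant), 78 (Apex), …
The 4 highest are Stratus, Novara, Vantage, Lumen.
First losing bid is Verdant's €101, which sets the uniform price.

Stratus, Novara, Vantage, Lumen; each pays €101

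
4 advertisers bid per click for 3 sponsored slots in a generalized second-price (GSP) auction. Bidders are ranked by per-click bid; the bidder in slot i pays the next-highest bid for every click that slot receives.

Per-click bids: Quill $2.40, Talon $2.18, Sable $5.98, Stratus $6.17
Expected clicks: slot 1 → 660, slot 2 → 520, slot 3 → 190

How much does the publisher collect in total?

Total revenue: $5609.00

Sorting advertisers: $6.17 (Stratus) > $5.98 (Sable) > $2.40 (Quill) > $2.18 (Talon)
Slot 1: Stratus pays $5.98 × 660 = $3946.80
Slot 2: Sable pays $2.40 × 520 = $1248.00
Slot 3: Quill pays $2.18 × 190 = $414.20
Total = $5609.00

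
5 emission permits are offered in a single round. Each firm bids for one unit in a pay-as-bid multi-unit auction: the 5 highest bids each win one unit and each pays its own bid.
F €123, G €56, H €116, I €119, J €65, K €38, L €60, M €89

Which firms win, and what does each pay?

Sorting: 123 (F), 119 (I), 116 (H), 89 (M), 65 (J), 60 (L), 56 (G), …
Winners (5 units): F, I, H, M, J.
Each winner pays its own bid: F €123, I €119, H €116, M €89, J €65.

F €123, I €119, H €116, M €89, J €65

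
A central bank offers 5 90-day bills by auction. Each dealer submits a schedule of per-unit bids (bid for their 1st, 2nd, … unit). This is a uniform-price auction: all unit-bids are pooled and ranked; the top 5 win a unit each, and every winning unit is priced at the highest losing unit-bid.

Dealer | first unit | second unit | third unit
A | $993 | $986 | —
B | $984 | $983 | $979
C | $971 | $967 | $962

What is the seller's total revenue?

Total revenue: $4,855

All unit-bids, highest first — top 5: 993 (A-1), 986 (A-2), 984 (B-1), 983 (B-2), 979 (B-3)
First bid not allocated: $971.
Allocation: A 2, B 3. Every unit priced at $971.
Revenue = 5 × 971 = $4,855.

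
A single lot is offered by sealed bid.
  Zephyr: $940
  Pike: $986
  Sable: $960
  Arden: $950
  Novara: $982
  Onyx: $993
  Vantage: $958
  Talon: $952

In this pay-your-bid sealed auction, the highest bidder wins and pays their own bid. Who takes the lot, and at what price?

Onyx pays $993

Bids in order: 993 (Onyx) > 986 (Pike) > 982 (Novara) > 960 (Sable) > 958 (Vantage) > 952 (Talon) > …
Onyx is highest → pays own bid, $993.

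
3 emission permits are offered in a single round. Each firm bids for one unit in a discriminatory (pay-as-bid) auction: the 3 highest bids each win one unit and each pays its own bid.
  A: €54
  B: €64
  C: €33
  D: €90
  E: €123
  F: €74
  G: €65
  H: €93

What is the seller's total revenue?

Total revenue: €306

Ordering the bids: 123 (E), 93 (H), 90 (D), 74 (F), 65 (G), …
The 3 highest are E, H, D.
Total revenue = 123 + 93 + 90 = €306.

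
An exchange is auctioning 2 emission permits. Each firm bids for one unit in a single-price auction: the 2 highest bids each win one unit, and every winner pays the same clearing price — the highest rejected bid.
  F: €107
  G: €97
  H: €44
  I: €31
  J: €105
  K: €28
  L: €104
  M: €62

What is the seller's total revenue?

Total revenue: €208

Sorting: 107 (F), 105 (J), 104 (L), 97 (G), …
The 2 highest are F, J.
Clearing price = highest rejected bid = €104.
Total revenue = 2 × €104 = €208.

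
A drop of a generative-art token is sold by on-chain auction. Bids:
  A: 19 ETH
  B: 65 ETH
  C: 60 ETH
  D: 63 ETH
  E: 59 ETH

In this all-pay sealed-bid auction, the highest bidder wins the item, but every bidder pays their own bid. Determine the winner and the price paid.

B pays 65 ETH

Rule: the highest bidder wins the item, but every bidder pays their own bid.
Bids in order: 65 (B) > 63 (D) > 60 (C) > 59 (E) > 19 (A)
B wins with the top bid; all bids are sunk regardless.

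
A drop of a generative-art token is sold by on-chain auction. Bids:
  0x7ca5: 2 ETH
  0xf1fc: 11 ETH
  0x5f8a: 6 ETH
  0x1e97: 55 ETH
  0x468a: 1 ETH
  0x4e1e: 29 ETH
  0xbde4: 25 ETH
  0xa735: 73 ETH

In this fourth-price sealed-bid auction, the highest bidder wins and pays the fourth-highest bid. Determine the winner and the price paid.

Rule: the highest bidder wins and pays the fourth-highest bid.
Bids ranked: 73 (0xa735) > 55 (0x1e97) > 29 (0x4e1e) > 25 (0xbde4) > 11 (0xf1fc) > 6 (0x5f8a) > …
0xa735 is highest; pays the fourth-highest bid, 25 ETH.

0xa735 pays 25 ETH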